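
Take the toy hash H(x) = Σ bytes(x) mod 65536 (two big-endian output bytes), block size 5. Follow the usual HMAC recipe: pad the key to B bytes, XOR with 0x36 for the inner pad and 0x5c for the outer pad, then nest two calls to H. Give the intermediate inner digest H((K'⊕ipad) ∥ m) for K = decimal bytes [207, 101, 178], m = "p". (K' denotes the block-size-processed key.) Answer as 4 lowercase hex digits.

02ac

Key decimal bytes [207, 101, 178] = cf 65 b2 is 3 bytes ≤ B = 5; zero-pad to 5 bytes: K' = cf 65 b2 00 00.
K' ⊕ ipad = f9 53 84 36 36.
Inner input = f9 53 84 36 36 ∥ 70.
Inner hash: sum = 249+83+132+54+54+112 = 684 → 02 ac.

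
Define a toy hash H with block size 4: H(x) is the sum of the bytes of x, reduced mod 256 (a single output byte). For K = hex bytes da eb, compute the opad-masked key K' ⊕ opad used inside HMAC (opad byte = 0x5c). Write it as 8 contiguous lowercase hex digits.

86b75c5c

Key hex bytes da eb is 2 bytes ≤ B = 4; zero-pad to 4 bytes: K' = da eb 00 00.
XOR each byte with 0x5c: da⊕5c=86, eb⊕5c=b7, 00⊕5c=5c, 00⊕5c=5c.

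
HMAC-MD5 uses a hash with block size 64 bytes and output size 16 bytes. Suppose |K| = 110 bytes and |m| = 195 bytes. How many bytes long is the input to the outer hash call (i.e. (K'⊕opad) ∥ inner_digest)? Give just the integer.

80

Key is 110 > 64 bytes, so it is hashed to 16 bytes then zero-padded to 64: |K'| = 64.
Outer input = (K'⊕opad) ∥ H(inner) → 64 + 16 = 80 bytes.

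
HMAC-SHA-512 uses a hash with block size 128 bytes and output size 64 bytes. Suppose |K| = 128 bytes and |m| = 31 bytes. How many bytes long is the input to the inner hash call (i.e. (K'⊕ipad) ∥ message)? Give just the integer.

159

Key is 128 ≤ 128 bytes, zero-padded: |K'| = 128.
Inner input = (K'⊕ipad) ∥ m → 128 + 31 = 159 bytes.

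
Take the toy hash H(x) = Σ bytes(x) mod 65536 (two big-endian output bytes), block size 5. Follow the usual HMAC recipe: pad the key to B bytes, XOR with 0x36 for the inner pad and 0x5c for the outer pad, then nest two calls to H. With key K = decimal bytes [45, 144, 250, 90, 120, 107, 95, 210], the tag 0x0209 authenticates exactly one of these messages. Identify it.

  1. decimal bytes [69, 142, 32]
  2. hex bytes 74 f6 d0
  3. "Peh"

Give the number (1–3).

2

Key decimal bytes [45, 144, 250, 90, 120, 107, 95, 210] = 2d 90 fa 5a 78 6b 5f d2 is 8 bytes > B = 5, so hash it first: H(key) = 04 25, then zero-pad to 5 bytes: K' = 04 25 00 00 00.
K' ⊕ ipad = 32 13 36 36 36; K' ⊕ opad = 58 79 5c 5c 5c.
m1: inner = H(32 13 36 36 36 45 8e 20) = 01 da; tag = H(58 79 5c 5c 5c 01 da) = 02c0
m2: inner = H(32 13 36 36 36 74 f6 d0) = 03 21; tag = H(58 79 5c 5c 5c 03 21) = 0209 ← matches
m3: inner = H(32 13 36 36 36 50 65 68) = 02 04; tag = H(58 79 5c 5c 5c 02 04) = 01eb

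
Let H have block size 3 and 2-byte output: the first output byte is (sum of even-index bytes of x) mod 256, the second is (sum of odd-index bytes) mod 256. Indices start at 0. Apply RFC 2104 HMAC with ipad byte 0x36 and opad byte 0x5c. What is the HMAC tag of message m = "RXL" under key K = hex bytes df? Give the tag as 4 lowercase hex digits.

Key hex bytes df is 1 byte ≤ B = 3; zero-pad to 3 bytes: K' = df 00 00.
K' ⊕ ipad = e9 36 36.  K' ⊕ opad = 83 5c 5c.
Inner input = (K'⊕ipad) ∥ m = e9 36 36 ∥ 52 58 4c.
Inner hash: even-index sum = 375 mod 256 = 119; odd-index sum = 212 mod 256 = 212 → 77 d4.
Outer input = (K'⊕opad) ∥ inner = 83 5c 5c ∥ 77 d4.
Outer hash (tag): even-index sum = 435 mod 256 = 179; odd-index sum = 211 mod 256 = 211 → b3 d3.

b3d3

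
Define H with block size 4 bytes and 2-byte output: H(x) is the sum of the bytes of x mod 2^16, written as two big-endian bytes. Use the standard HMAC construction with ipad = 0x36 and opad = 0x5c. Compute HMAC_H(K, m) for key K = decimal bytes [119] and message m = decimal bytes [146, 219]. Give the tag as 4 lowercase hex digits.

Key decimal bytes [119] = 77 is 1 byte ≤ B = 4; zero-pad to 4 bytes: K' = 77 00 00 00.
K' ⊕ ipad = 41 36 36 36.  K' ⊕ opad = 2b 5c 5c 5c.
Inner input = (K'⊕ipad) ∥ m = 41 36 36 36 ∥ 92 db.
Inner hash: sum = 65+54+54+54+146+219 = 592 → 02 50.
Outer input = (K'⊕opad) ∥ inner = 2b 5c 5c 5c ∥ 02 50.
Outer hash (tag): sum = 43+92+92+92+2+80 = 401 → 01 91.

0191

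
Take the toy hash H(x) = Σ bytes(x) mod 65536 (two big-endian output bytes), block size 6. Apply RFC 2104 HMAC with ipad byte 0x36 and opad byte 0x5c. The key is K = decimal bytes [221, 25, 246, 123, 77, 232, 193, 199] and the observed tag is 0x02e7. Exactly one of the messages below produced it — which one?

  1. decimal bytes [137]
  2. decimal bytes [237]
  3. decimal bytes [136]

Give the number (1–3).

Key decimal bytes [221, 25, 246, 123, 77, 232, 193, 199] = dd 19 f6 7b 4d e8 c1 c7 is 8 bytes > B = 6, so hash it first: H(key) = 05 24, then zero-pad to 6 bytes: K' = 05 24 00 00 00 00.
K' ⊕ ipad = 33 12 36 36 36 36; K' ⊕ opad = 59 78 5c 5c 5c 5c.
m1: inner = H(33 12 36 36 36 36 89) = 01 a6; tag = H(59 78 5c 5c 5c 5c 01 a6) = 02e8
m2: inner = H(33 12 36 36 36 36 ed) = 02 0a; tag = H(59 78 5c 5c 5c 5c 02 0a) = 024d
m3: inner = H(33 12 36 36 36 36 88) = 01 a5; tag = H(59 78 5c 5c 5c 5c 01 a5) = 02e7 ← matches

3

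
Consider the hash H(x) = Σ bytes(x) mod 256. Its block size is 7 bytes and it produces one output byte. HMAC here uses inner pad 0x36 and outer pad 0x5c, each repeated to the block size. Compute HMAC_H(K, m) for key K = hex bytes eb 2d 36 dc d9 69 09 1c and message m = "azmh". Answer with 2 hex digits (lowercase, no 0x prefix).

Key hex bytes eb 2d 36 dc d9 69 09 1c is 8 bytes > B = 7, so hash it first: H(key) = 91, then zero-pad to 7 bytes: K' = 91 00 00 00 00 00 00.
K' ⊕ ipad = a7 36 36 36 36 36 36.  K' ⊕ opad = cd 5c 5c 5c 5c 5c 5c.
Inner input = (K'⊕ipad) ∥ m = a7 36 36 36 36 36 36 ∥ 61 7a 6d 68.
Inner hash: sum = 167+54+54+54+54+54+54+97+122+109+104 = 923; mod 256 = 155 → 9b.
Outer input = (K'⊕opad) ∥ inner = cd 5c 5c 5c 5c 5c 5c ∥ 9b.
Outer hash (tag): sum = 205+92+92+92+92+92+92+155 = 912; mod 256 = 144 → 90.

90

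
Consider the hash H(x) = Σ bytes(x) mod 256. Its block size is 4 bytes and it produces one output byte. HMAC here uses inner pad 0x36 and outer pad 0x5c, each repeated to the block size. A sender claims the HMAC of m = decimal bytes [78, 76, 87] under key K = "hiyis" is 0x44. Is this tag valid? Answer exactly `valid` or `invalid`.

invalid

Key "hiyis" = 68 69 79 69 73 is 5 bytes > B = 4, so hash it first: H(key) = 26, then zero-pad to 4 bytes: K' = 26 00 00 00.
K' ⊕ ipad = 10 36 36 36; K' ⊕ opad = 7a 5c 5c 5c.
Inner hash: sum = 16+54+54+54+78+76+87 = 419; mod 256 = 163 → a3.
Outer hash (recomputed tag): sum = 122+92+92+92+163 = 561; mod 256 = 49 → 31.
Recomputed tag = 31; claimed = 44 → mismatch.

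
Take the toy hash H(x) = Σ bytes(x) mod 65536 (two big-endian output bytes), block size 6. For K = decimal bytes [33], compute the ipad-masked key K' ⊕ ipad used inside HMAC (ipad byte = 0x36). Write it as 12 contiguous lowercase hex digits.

Key decimal bytes [33] = 21 is 1 byte ≤ B = 6; zero-pad to 6 bytes: K' = 21 00 00 00 00 00.
XOR each byte with 0x36: 21⊕36=17, 00⊕36=36, 00⊕36=36, 00⊕36=36, 00⊕36=36, 00⊕36=36.

173636363636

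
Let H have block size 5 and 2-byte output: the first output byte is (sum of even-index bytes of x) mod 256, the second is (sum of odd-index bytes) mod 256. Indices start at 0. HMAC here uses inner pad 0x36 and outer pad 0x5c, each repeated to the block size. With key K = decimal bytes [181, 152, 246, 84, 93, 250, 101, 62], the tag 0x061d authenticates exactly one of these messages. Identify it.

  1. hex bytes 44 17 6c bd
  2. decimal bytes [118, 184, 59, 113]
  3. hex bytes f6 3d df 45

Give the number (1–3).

3

Key decimal bytes [181, 152, 246, 84, 93, 250, 101, 62] = b5 98 f6 54 5d fa 65 3e is 8 bytes > B = 5, so hash it first: H(key) = 6d 24, then zero-pad to 5 bytes: K' = 6d 24 00 00 00.
K' ⊕ ipad = 5b 12 36 36 36; K' ⊕ opad = 31 78 5c 5c 5c.
m1: inner = H(5b 12 36 36 36 44 17 6c bd) = 9b f8; tag = H(31 78 5c 5c 5c 9b f8) = e16f
m2: inner = H(5b 12 36 36 36 76 b8 3b 71) = f0 f9; tag = H(31 78 5c 5c 5c f0 f9) = e2c4
m3: inner = H(5b 12 36 36 36 f6 3d df 45) = 49 1d; tag = H(31 78 5c 5c 5c 49 1d) = 061d ← matches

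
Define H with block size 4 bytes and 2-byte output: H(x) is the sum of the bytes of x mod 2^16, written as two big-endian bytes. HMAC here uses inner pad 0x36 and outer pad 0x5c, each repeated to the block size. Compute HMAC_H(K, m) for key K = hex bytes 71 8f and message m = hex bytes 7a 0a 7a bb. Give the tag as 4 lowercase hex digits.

Key hex bytes 71 8f is 2 bytes ≤ B = 4; zero-pad to 4 bytes: K' = 71 8f 00 00.
K' ⊕ ipad = 47 b9 36 36.  K' ⊕ opad = 2d d3 5c 5c.
Inner input = (K'⊕ipad) ∥ m = 47 b9 36 36 ∥ 7a 0a 7a bb.
Inner hash: sum = 71+185+54+54+122+10+122+187 = 805 → 03 25.
Outer input = (K'⊕opad) ∥ inner = 2d d3 5c 5c ∥ 03 25.
Outer hash (tag): sum = 45+211+92+92+3+37 = 480 → 01 e0.

01e0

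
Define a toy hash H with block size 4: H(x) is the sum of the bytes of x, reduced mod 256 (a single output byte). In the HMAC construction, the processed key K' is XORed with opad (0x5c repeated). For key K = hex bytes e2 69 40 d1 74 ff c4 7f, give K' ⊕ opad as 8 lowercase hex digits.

Key hex bytes e2 69 40 d1 74 ff c4 7f is 8 bytes > B = 4, so hash it first: H(key) = 12, then zero-pad to 4 bytes: K' = 12 00 00 00.
XOR each byte with 0x5c: 12⊕5c=4e, 00⊕5c=5c, 00⊕5c=5c, 00⊕5c=5c.

4e5c5c5c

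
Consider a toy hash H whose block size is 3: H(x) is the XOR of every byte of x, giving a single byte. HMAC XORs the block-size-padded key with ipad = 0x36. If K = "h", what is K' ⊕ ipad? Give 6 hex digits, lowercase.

5e3636

Key "h" = 68 is 1 byte ≤ B = 3; zero-pad to 3 bytes: K' = 68 00 00.
XOR each byte with 0x36: 68⊕36=5e, 00⊕36=36, 00⊕36=36.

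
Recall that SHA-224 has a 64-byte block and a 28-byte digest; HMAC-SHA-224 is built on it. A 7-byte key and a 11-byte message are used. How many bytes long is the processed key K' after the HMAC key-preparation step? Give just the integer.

Key is 7 ≤ 64 bytes, zero-padded: |K'| = 64.

64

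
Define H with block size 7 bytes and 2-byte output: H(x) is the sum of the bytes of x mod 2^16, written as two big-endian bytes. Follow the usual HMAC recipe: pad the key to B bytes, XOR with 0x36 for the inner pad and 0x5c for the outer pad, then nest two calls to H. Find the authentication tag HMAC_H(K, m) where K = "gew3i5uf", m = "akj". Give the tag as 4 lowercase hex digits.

0331

Key "gew3i5uf" = 67 65 77 33 69 35 75 66 is 8 bytes > B = 7, so hash it first: H(key) = 02 ef, then zero-pad to 7 bytes: K' = 02 ef 00 00 00 00 00.
K' ⊕ ipad = 34 d9 36 36 36 36 36.  K' ⊕ opad = 5e b3 5c 5c 5c 5c 5c.
Inner input = (K'⊕ipad) ∥ m = 34 d9 36 36 36 36 36 ∥ 61 6b 6a.
Inner hash: sum = 52+217+54+54+54+54+54+97+107+106 = 849 → 03 51.
Outer input = (K'⊕opad) ∥ inner = 5e b3 5c 5c 5c 5c 5c ∥ 03 51.
Outer hash (tag): sum = 94+179+92+92+92+92+92+3+81 = 817 → 03 31.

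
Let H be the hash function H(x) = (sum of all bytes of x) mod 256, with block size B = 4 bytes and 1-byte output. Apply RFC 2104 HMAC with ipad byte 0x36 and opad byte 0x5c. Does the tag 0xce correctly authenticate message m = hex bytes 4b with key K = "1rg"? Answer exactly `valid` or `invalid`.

invalid

Key "1rg" = 31 72 67 is 3 bytes ≤ B = 4; zero-pad to 4 bytes: K' = 31 72 67 00.
K' ⊕ ipad = 07 44 51 36; K' ⊕ opad = 6d 2e 3b 5c.
Inner hash: sum = 7+68+81+54+75 = 285; mod 256 = 29 → 1d.
Outer hash (recomputed tag): sum = 109+46+59+92+29 = 335; mod 256 = 79 → 4f.
Recomputed tag = 4f; claimed = ce → mismatch.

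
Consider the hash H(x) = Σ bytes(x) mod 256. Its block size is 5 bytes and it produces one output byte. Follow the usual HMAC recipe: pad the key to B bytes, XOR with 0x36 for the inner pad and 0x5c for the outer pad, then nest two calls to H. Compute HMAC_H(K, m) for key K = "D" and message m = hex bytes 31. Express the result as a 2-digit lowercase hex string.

Key "D" = 44 is 1 byte ≤ B = 5; zero-pad to 5 bytes: K' = 44 00 00 00 00.
K' ⊕ ipad = 72 36 36 36 36.  K' ⊕ opad = 18 5c 5c 5c 5c.
Inner input = (K'⊕ipad) ∥ m = 72 36 36 36 36 ∥ 31.
Inner hash: sum = 114+54+54+54+54+49 = 379; mod 256 = 123 → 7b.
Outer input = (K'⊕opad) ∥ inner = 18 5c 5c 5c 5c ∥ 7b.
Outer hash (tag): sum = 24+92+92+92+92+123 = 515; mod 256 = 3 → 03.

03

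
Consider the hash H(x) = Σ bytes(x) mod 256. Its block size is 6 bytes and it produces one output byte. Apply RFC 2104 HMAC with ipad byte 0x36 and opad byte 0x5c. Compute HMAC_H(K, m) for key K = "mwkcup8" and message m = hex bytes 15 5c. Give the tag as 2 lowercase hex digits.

Key "mwkcup8" = 6d 77 6b 63 75 70 38 is 7 bytes > B = 6, so hash it first: H(key) = cf, then zero-pad to 6 bytes: K' = cf 00 00 00 00 00.
K' ⊕ ipad = f9 36 36 36 36 36.  K' ⊕ opad = 93 5c 5c 5c 5c 5c.
Inner input = (K'⊕ipad) ∥ m = f9 36 36 36 36 36 ∥ 15 5c.
Inner hash: sum = 249+54+54+54+54+54+21+92 = 632; mod 256 = 120 → 78.
Outer input = (K'⊕opad) ∥ inner = 93 5c 5c 5c 5c 5c ∥ 78.
Outer hash (tag): sum = 147+92+92+92+92+92+120 = 727; mod 256 = 215 → d7.

d7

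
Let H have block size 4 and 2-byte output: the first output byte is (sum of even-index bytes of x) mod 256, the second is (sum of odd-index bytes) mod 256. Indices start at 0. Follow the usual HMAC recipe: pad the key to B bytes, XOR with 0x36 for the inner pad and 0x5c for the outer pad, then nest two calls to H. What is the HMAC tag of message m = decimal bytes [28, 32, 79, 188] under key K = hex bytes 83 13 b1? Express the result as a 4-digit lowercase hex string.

Key hex bytes 83 13 b1 is 3 bytes ≤ B = 4; zero-pad to 4 bytes: K' = 83 13 b1 00.
K' ⊕ ipad = b5 25 87 36.  K' ⊕ opad = df 4f ed 5c.
Inner input = (K'⊕ipad) ∥ m = b5 25 87 36 ∥ 1c 20 4f bc.
Inner hash: even-index sum = 423 mod 256 = 167; odd-index sum = 311 mod 256 = 55 → a7 37.
Outer input = (K'⊕opad) ∥ inner = df 4f ed 5c ∥ a7 37.
Outer hash (tag): even-index sum = 627 mod 256 = 115; odd-index sum = 226 mod 256 = 226 → 73 e2.

73e2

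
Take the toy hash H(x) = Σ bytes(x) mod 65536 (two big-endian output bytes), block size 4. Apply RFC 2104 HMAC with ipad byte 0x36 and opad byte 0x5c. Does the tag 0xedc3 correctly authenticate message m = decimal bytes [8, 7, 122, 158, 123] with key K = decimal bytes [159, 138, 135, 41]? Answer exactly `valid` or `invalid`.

Key decimal bytes [159, 138, 135, 41] = 9f 8a 87 29 is exactly B = 4 bytes: K' = 9f 8a 87 29.
K' ⊕ ipad = a9 bc b1 1f; K' ⊕ opad = c3 d6 db 75.
Inner hash: sum = 169+188+177+31+8+7+122+158+123 = 983 → 03 d7.
Outer hash (recomputed tag): sum = 195+214+219+117+3+215 = 963 → 03 c3.
Recomputed tag = 03c3; claimed = edc3 → mismatch.

invalid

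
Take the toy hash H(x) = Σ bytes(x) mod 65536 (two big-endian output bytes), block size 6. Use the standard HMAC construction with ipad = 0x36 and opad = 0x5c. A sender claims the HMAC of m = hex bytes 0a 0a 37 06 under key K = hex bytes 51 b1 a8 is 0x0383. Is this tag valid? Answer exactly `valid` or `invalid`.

Key hex bytes 51 b1 a8 is 3 bytes ≤ B = 6; zero-pad to 6 bytes: K' = 51 b1 a8 00 00 00.
K' ⊕ ipad = 67 87 9e 36 36 36; K' ⊕ opad = 0d ed f4 5c 5c 5c.
Inner hash: sum = 103+135+158+54+54+54+10+10+55+6 = 639 → 02 7f.
Outer hash (recomputed tag): sum = 13+237+244+92+92+92+2+127 = 899 → 03 83.
Recomputed tag = 0383; claimed = 0383 → match.

valid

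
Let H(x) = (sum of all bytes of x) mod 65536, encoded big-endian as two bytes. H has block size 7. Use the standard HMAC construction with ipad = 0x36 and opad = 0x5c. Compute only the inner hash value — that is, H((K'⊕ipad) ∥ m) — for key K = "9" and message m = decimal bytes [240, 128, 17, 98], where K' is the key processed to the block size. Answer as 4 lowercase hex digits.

Key "9" = 39 is 1 byte ≤ B = 7; zero-pad to 7 bytes: K' = 39 00 00 00 00 00 00.
K' ⊕ ipad = 0f 36 36 36 36 36 36.
Inner input = 0f 36 36 36 36 36 36 ∥ f0 80 11 62.
Inner hash: sum = 15+54+54+54+54+54+54+240+128+17+98 = 822 → 03 36.

0336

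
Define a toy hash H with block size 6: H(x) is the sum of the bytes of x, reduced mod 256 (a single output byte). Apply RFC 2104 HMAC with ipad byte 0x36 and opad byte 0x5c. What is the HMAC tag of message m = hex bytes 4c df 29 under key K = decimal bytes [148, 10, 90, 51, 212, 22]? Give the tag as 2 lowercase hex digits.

Key decimal bytes [148, 10, 90, 51, 212, 22] = 94 0a 5a 33 d4 16 is exactly B = 6 bytes: K' = 94 0a 5a 33 d4 16.
K' ⊕ ipad = a2 3c 6c 05 e2 20.  K' ⊕ opad = c8 56 06 6f 88 4a.
Inner input = (K'⊕ipad) ∥ m = a2 3c 6c 05 e2 20 ∥ 4c df 29.
Inner hash: sum = 162+60+108+5+226+32+76+223+41 = 933; mod 256 = 165 → a5.
Outer input = (K'⊕opad) ∥ inner = c8 56 06 6f 88 4a ∥ a5.
Outer hash (tag): sum = 200+86+6+111+136+74+165 = 778; mod 256 = 10 → 0a.

0a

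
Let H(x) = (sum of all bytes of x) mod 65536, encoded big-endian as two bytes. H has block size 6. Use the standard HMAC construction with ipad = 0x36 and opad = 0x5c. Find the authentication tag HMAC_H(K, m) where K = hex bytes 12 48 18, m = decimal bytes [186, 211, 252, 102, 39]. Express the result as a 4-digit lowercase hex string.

Key hex bytes 12 48 18 is 3 bytes ≤ B = 6; zero-pad to 6 bytes: K' = 12 48 18 00 00 00.
K' ⊕ ipad = 24 7e 2e 36 36 36.  K' ⊕ opad = 4e 14 44 5c 5c 5c.
Inner input = (K'⊕ipad) ∥ m = 24 7e 2e 36 36 36 ∥ ba d3 fc 66 27.
Inner hash: sum = 36+126+46+54+54+54+186+211+252+102+39 = 1160 → 04 88.
Outer input = (K'⊕opad) ∥ inner = 4e 14 44 5c 5c 5c ∥ 04 88.
Outer hash (tag): sum = 78+20+68+92+92+92+4+136 = 582 → 02 46.

0246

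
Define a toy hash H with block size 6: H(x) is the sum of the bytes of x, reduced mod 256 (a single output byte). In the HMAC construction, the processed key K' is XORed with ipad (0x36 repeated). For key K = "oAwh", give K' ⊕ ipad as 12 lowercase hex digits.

5977415e3636

Key "oAwh" = 6f 41 77 68 is 4 bytes ≤ B = 6; zero-pad to 6 bytes: K' = 6f 41 77 68 00 00.
XOR each byte with 0x36: 6f⊕36=59, 41⊕36=77, 77⊕36=41, 68⊕36=5e, 00⊕36=36, 00⊕36=36.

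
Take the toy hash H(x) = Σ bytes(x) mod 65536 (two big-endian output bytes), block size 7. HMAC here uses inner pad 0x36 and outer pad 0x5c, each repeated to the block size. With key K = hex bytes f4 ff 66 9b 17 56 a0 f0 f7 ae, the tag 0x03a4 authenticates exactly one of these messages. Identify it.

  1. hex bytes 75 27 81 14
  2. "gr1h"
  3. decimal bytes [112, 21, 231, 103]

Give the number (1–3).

Key hex bytes f4 ff 66 9b 17 56 a0 f0 f7 ae is 10 bytes > B = 7, so hash it first: H(key) = 06 96, then zero-pad to 7 bytes: K' = 06 96 00 00 00 00 00.
K' ⊕ ipad = 30 a0 36 36 36 36 36; K' ⊕ opad = 5a ca 5c 5c 5c 5c 5c.
m1: inner = H(30 a0 36 36 36 36 36 75 27 81 14) = 03 0f; tag = H(5a ca 5c 5c 5c 5c 5c 03 0f) = 0302
m2: inner = H(30 a0 36 36 36 36 36 67 72 31 68) = 03 50; tag = H(5a ca 5c 5c 5c 5c 5c 03 50) = 0343
m3: inner = H(30 a0 36 36 36 36 36 70 15 e7 67) = 03 b1; tag = H(5a ca 5c 5c 5c 5c 5c 03 b1) = 03a4 ← matches

3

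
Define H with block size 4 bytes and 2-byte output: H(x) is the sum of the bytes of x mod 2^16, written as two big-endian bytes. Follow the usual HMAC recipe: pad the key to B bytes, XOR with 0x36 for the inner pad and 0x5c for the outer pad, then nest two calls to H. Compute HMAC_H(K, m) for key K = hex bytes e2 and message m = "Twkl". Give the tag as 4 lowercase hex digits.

Key hex bytes e2 is 1 byte ≤ B = 4; zero-pad to 4 bytes: K' = e2 00 00 00.
K' ⊕ ipad = d4 36 36 36.  K' ⊕ opad = be 5c 5c 5c.
Inner input = (K'⊕ipad) ∥ m = d4 36 36 36 ∥ 54 77 6b 6c.
Inner hash: sum = 212+54+54+54+84+119+107+108 = 792 → 03 18.
Outer input = (K'⊕opad) ∥ inner = be 5c 5c 5c ∥ 03 18.
Outer hash (tag): sum = 190+92+92+92+3+24 = 493 → 01 ed.

01ed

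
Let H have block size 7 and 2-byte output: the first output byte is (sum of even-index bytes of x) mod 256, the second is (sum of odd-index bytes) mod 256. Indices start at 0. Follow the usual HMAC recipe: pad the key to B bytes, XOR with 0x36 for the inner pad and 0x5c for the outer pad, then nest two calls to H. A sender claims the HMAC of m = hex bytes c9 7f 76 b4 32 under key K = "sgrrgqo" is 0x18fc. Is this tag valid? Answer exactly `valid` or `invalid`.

Key "sgrrgqo" = 73 67 72 72 67 71 6f is exactly B = 7 bytes: K' = 73 67 72 72 67 71 6f.
K' ⊕ ipad = 45 51 44 44 51 47 59; K' ⊕ opad = 2f 3b 2e 2e 3b 2d 33.
Inner hash: even-index sum = 614 mod 256 = 102; odd-index sum = 589 mod 256 = 77 → 66 4d.
Outer hash (recomputed tag): even-index sum = 280 mod 256 = 24; odd-index sum = 252 mod 256 = 252 → 18 fc.
Recomputed tag = 18fc; claimed = 18fc → match.

valid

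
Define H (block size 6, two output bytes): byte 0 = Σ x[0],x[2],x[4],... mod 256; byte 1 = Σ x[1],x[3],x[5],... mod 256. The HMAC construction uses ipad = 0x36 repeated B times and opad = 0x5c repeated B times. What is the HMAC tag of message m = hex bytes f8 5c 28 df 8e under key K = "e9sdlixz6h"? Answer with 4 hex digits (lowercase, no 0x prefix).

Key "e9sdlixz6h" = 65 39 73 64 6c 69 78 7a 36 68 is 10 bytes > B = 6, so hash it first: H(key) = f2 e8, then zero-pad to 6 bytes: K' = f2 e8 00 00 00 00.
K' ⊕ ipad = c4 de 36 36 36 36.  K' ⊕ opad = ae b4 5c 5c 5c 5c.
Inner input = (K'⊕ipad) ∥ m = c4 de 36 36 36 36 ∥ f8 5c 28 df 8e.
Inner hash: even-index sum = 734 mod 256 = 222; odd-index sum = 645 mod 256 = 133 → de 85.
Outer input = (K'⊕opad) ∥ inner = ae b4 5c 5c 5c 5c ∥ de 85.
Outer hash (tag): even-index sum = 580 mod 256 = 68; odd-index sum = 497 mod 256 = 241 → 44 f1.

44f1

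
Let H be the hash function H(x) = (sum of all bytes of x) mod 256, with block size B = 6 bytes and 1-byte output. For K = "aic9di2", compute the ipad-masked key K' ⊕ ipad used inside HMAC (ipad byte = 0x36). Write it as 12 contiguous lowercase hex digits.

Key "aic9di2" = 61 69 63 39 64 69 32 is 7 bytes > B = 6, so hash it first: H(key) = 65, then zero-pad to 6 bytes: K' = 65 00 00 00 00 00.
XOR each byte with 0x36: 65⊕36=53, 00⊕36=36, 00⊕36=36, 00⊕36=36, 00⊕36=36, 00⊕36=36.

533636363636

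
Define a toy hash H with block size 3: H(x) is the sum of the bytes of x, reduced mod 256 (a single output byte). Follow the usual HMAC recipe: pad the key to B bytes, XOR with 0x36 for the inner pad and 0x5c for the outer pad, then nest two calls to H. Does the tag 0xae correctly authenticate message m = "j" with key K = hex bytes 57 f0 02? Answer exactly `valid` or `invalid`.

invalid

Key hex bytes 57 f0 02 is exactly B = 3 bytes: K' = 57 f0 02.
K' ⊕ ipad = 61 c6 34; K' ⊕ opad = 0b ac 5e.
Inner hash: sum = 97+198+52+106 = 453; mod 256 = 197 → c5.
Outer hash (recomputed tag): sum = 11+172+94+197 = 474; mod 256 = 218 → da.
Recomputed tag = da; claimed = ae → mismatch.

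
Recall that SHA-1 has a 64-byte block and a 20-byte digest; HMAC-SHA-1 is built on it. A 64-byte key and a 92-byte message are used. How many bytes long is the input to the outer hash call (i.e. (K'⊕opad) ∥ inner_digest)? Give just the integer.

84

Key is 64 ≤ 64 bytes, zero-padded: |K'| = 64.
Outer input = (K'⊕opad) ∥ H(inner) → 64 + 20 = 84 bytes.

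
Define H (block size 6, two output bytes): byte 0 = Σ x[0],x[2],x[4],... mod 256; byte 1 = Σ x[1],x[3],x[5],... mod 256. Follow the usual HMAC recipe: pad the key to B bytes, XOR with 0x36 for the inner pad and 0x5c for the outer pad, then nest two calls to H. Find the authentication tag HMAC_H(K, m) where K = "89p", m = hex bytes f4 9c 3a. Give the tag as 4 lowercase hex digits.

Key "89p" = 38 39 70 is 3 bytes ≤ B = 6; zero-pad to 6 bytes: K' = 38 39 70 00 00 00.
K' ⊕ ipad = 0e 0f 46 36 36 36.  K' ⊕ opad = 64 65 2c 5c 5c 5c.
Inner input = (K'⊕ipad) ∥ m = 0e 0f 46 36 36 36 ∥ f4 9c 3a.
Inner hash: even-index sum = 440 mod 256 = 184; odd-index sum = 279 mod 256 = 23 → b8 17.
Outer input = (K'⊕opad) ∥ inner = 64 65 2c 5c 5c 5c ∥ b8 17.
Outer hash (tag): even-index sum = 420 mod 256 = 164; odd-index sum = 308 mod 256 = 52 → a4 34.

a434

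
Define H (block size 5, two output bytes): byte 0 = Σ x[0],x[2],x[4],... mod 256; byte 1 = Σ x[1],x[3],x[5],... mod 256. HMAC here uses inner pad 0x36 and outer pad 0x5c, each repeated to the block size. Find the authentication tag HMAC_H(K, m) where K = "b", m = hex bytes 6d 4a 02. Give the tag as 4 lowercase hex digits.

Key "b" = 62 is 1 byte ≤ B = 5; zero-pad to 5 bytes: K' = 62 00 00 00 00.
K' ⊕ ipad = 54 36 36 36 36.  K' ⊕ opad = 3e 5c 5c 5c 5c.
Inner input = (K'⊕ipad) ∥ m = 54 36 36 36 36 ∥ 6d 4a 02.
Inner hash: even-index sum = 266 mod 256 = 10; odd-index sum = 219 mod 256 = 219 → 0a db.
Outer input = (K'⊕opad) ∥ inner = 3e 5c 5c 5c 5c ∥ 0a db.
Outer hash (tag): even-index sum = 465 mod 256 = 209; odd-index sum = 194 mod 256 = 194 → d1 c2.

d1c2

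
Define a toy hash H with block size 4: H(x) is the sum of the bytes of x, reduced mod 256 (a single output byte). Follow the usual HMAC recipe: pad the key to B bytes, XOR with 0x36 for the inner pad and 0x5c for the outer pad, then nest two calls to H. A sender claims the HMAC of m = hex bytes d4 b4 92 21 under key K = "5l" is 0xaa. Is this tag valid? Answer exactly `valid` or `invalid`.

invalid

Key "5l" = 35 6c is 2 bytes ≤ B = 4; zero-pad to 4 bytes: K' = 35 6c 00 00.
K' ⊕ ipad = 03 5a 36 36; K' ⊕ opad = 69 30 5c 5c.
Inner hash: sum = 3+90+54+54+212+180+146+33 = 772; mod 256 = 4 → 04.
Outer hash (recomputed tag): sum = 105+48+92+92+4 = 341; mod 256 = 85 → 55.
Recomputed tag = 55; claimed = aa → mismatch.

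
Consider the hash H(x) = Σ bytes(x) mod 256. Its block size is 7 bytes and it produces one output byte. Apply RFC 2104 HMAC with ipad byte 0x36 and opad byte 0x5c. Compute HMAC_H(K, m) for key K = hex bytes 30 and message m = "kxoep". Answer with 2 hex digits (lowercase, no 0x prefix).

Key hex bytes 30 is 1 byte ≤ B = 7; zero-pad to 7 bytes: K' = 30 00 00 00 00 00 00.
K' ⊕ ipad = 06 36 36 36 36 36 36.  K' ⊕ opad = 6c 5c 5c 5c 5c 5c 5c.
Inner input = (K'⊕ipad) ∥ m = 06 36 36 36 36 36 36 ∥ 6b 78 6f 65 70.
Inner hash: sum = 6+54+54+54+54+54+54+107+120+111+101+112 = 881; mod 256 = 113 → 71.
Outer input = (K'⊕opad) ∥ inner = 6c 5c 5c 5c 5c 5c 5c ∥ 71.
Outer hash (tag): sum = 108+92+92+92+92+92+92+113 = 773; mod 256 = 5 → 05.

05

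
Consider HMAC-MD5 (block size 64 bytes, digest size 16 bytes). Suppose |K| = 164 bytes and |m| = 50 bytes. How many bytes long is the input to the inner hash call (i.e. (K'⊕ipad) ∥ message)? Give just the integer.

114

Key is 164 > 64 bytes, so it is hashed to 16 bytes then zero-padded to 64: |K'| = 64.
Inner input = (K'⊕ipad) ∥ m → 64 + 50 = 114 bytes.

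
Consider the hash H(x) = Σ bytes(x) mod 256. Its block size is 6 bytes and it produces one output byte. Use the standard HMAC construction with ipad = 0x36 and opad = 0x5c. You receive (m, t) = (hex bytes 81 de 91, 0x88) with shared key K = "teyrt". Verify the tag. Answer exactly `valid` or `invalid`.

invalid

Key "teyrt" = 74 65 79 72 74 is 5 bytes ≤ B = 6; zero-pad to 6 bytes: K' = 74 65 79 72 74 00.
K' ⊕ ipad = 42 53 4f 44 42 36; K' ⊕ opad = 28 39 25 2e 28 5c.
Inner hash: sum = 66+83+79+68+66+54+129+222+145 = 912; mod 256 = 144 → 90.
Outer hash (recomputed tag): sum = 40+57+37+46+40+92+144 = 456; mod 256 = 200 → c8.
Recomputed tag = c8; claimed = 88 → mismatch.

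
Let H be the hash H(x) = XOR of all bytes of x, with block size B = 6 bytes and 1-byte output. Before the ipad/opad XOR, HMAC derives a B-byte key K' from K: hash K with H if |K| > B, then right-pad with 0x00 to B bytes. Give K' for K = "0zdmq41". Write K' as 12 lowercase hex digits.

370000000000

|K| = 7 > B = 6, so first hash the key.
H(K): XOR 30⊕7a⊕64⊕6d⊕71⊕34⊕31 = 37.
Zero-pad H(K) = 37 to 6 bytes: K' = 37 00 00 00 00 00.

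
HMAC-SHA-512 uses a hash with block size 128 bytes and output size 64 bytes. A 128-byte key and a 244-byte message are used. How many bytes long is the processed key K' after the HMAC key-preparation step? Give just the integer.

Key is 128 ≤ 128 bytes, zero-padded: |K'| = 128.

128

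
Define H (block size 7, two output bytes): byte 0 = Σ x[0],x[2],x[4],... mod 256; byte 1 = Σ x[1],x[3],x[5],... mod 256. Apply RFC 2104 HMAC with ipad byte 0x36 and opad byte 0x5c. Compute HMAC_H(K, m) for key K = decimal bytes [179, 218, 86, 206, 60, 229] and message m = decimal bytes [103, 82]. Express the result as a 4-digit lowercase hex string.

d348

Key decimal bytes [179, 218, 86, 206, 60, 229] = b3 da 56 ce 3c e5 is 6 bytes ≤ B = 7; zero-pad to 7 bytes: K' = b3 da 56 ce 3c e5 00.
K' ⊕ ipad = 85 ec 60 f8 0a d3 36.  K' ⊕ opad = ef 86 0a 92 60 b9 5c.
Inner input = (K'⊕ipad) ∥ m = 85 ec 60 f8 0a d3 36 ∥ 67 52.
Inner hash: even-index sum = 375 mod 256 = 119; odd-index sum = 798 mod 256 = 30 → 77 1e.
Outer input = (K'⊕opad) ∥ inner = ef 86 0a 92 60 b9 5c ∥ 77 1e.
Outer hash (tag): even-index sum = 467 mod 256 = 211; odd-index sum = 584 mod 256 = 72 → d3 48.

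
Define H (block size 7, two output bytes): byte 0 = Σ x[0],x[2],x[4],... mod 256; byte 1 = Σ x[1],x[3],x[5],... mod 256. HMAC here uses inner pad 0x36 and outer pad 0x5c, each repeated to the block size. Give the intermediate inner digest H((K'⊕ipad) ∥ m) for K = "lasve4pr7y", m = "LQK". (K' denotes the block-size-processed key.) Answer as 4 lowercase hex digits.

d0c3

Key "lasve4pr7y" = 6c 61 73 76 65 34 70 72 37 79 is 10 bytes > B = 7, so hash it first: H(key) = eb f6, then zero-pad to 7 bytes: K' = eb f6 00 00 00 00 00.
K' ⊕ ipad = dd c0 36 36 36 36 36.
Inner input = dd c0 36 36 36 36 36 ∥ 4c 51 4b.
Inner hash: even-index sum = 464 mod 256 = 208; odd-index sum = 451 mod 256 = 195 → d0 c3.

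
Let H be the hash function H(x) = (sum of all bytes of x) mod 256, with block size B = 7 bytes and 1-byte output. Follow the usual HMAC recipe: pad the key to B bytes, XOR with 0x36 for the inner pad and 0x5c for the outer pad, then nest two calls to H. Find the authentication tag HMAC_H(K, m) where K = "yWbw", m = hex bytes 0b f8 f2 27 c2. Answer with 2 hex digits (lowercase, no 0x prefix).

Key "yWbw" = 79 57 62 77 is 4 bytes ≤ B = 7; zero-pad to 7 bytes: K' = 79 57 62 77 00 00 00.
K' ⊕ ipad = 4f 61 54 41 36 36 36.  K' ⊕ opad = 25 0b 3e 2b 5c 5c 5c.
Inner input = (K'⊕ipad) ∥ m = 4f 61 54 41 36 36 36 ∥ 0b f8 f2 27 c2.
Inner hash: sum = 79+97+84+65+54+54+54+11+248+242+39+194 = 1221; mod 256 = 197 → c5.
Outer input = (K'⊕opad) ∥ inner = 25 0b 3e 2b 5c 5c 5c ∥ c5.
Outer hash (tag): sum = 37+11+62+43+92+92+92+197 = 626; mod 256 = 114 → 72.

72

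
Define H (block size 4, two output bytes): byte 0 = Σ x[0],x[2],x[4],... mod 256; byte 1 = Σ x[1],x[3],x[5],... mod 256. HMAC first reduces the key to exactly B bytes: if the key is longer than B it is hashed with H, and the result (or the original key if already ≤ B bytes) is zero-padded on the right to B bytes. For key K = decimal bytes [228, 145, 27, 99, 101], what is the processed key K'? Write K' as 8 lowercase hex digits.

|K| = 5 > B = 4, so first hash the key.
H(K): even-index sum = 356 mod 256 = 100; odd-index sum = 244 mod 256 = 244 → 64 f4.
Zero-pad H(K) = 64 f4 to 4 bytes: K' = 64 f4 00 00.

64f40000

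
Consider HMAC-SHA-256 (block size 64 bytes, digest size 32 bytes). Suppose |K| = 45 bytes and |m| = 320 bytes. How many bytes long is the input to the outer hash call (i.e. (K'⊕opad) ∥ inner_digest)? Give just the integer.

Key is 45 ≤ 64 bytes, zero-padded: |K'| = 64.
Outer input = (K'⊕opad) ∥ H(inner) → 64 + 32 = 96 bytes.

96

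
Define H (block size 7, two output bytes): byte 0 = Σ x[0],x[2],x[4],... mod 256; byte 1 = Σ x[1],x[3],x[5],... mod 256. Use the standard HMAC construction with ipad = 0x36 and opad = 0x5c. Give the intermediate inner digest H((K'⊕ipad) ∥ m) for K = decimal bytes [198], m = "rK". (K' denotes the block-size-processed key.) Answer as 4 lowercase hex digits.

dd14

Key decimal bytes [198] = c6 is 1 byte ≤ B = 7; zero-pad to 7 bytes: K' = c6 00 00 00 00 00 00.
K' ⊕ ipad = f0 36 36 36 36 36 36.
Inner input = f0 36 36 36 36 36 36 ∥ 72 4b.
Inner hash: even-index sum = 477 mod 256 = 221; odd-index sum = 276 mod 256 = 20 → dd 14.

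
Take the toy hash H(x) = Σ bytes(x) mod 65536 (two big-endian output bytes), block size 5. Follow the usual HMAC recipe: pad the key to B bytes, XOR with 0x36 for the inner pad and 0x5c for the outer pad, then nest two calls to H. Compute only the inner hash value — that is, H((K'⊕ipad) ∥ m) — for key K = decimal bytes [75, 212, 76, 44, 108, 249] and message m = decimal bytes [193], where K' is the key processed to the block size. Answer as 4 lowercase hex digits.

0261

Key decimal bytes [75, 212, 76, 44, 108, 249] = 4b d4 4c 2c 6c f9 is 6 bytes > B = 5, so hash it first: H(key) = 02 fc, then zero-pad to 5 bytes: K' = 02 fc 00 00 00.
K' ⊕ ipad = 34 ca 36 36 36.
Inner input = 34 ca 36 36 36 ∥ c1.
Inner hash: sum = 52+202+54+54+54+193 = 609 → 02 61.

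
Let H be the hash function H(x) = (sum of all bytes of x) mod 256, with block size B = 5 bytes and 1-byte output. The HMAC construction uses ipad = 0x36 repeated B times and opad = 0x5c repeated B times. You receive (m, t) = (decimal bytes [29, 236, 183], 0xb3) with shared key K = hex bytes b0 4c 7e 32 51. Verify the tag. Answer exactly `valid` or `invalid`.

invalid

Key hex bytes b0 4c 7e 32 51 is exactly B = 5 bytes: K' = b0 4c 7e 32 51.
K' ⊕ ipad = 86 7a 48 04 67; K' ⊕ opad = ec 10 22 6e 0d.
Inner hash: sum = 134+122+72+4+103+29+236+183 = 883; mod 256 = 115 → 73.
Outer hash (recomputed tag): sum = 236+16+34+110+13+115 = 524; mod 256 = 12 → 0c.
Recomputed tag = 0c; claimed = b3 → mismatch.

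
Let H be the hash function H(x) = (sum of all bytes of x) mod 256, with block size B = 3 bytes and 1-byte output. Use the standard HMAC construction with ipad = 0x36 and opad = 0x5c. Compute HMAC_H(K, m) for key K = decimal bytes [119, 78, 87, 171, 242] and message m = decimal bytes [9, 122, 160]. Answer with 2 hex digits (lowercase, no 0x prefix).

bb

Key decimal bytes [119, 78, 87, 171, 242] = 77 4e 57 ab f2 is 5 bytes > B = 3, so hash it first: H(key) = b9, then zero-pad to 3 bytes: K' = b9 00 00.
K' ⊕ ipad = 8f 36 36.  K' ⊕ opad = e5 5c 5c.
Inner input = (K'⊕ipad) ∥ m = 8f 36 36 ∥ 09 7a a0.
Inner hash: sum = 143+54+54+9+122+160 = 542; mod 256 = 30 → 1e.
Outer input = (K'⊕opad) ∥ inner = e5 5c 5c ∥ 1e.
Outer hash (tag): sum = 229+92+92+30 = 443; mod 256 = 187 → bb.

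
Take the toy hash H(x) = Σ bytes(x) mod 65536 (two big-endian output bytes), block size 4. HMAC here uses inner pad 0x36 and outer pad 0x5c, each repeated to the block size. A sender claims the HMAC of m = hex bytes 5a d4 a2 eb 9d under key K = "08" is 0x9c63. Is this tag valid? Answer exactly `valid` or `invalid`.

invalid

Key "08" = 30 38 is 2 bytes ≤ B = 4; zero-pad to 4 bytes: K' = 30 38 00 00.
K' ⊕ ipad = 06 0e 36 36; K' ⊕ opad = 6c 64 5c 5c.
Inner hash: sum = 6+14+54+54+90+212+162+235+157 = 984 → 03 d8.
Outer hash (recomputed tag): sum = 108+100+92+92+3+216 = 611 → 02 63.
Recomputed tag = 0263; claimed = 9c63 → mismatch.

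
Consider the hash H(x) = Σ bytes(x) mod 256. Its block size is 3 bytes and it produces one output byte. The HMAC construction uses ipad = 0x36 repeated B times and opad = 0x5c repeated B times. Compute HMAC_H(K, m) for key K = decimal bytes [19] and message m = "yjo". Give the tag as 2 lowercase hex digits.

ea

Key decimal bytes [19] = 13 is 1 byte ≤ B = 3; zero-pad to 3 bytes: K' = 13 00 00.
K' ⊕ ipad = 25 36 36.  K' ⊕ opad = 4f 5c 5c.
Inner input = (K'⊕ipad) ∥ m = 25 36 36 ∥ 79 6a 6f.
Inner hash: sum = 37+54+54+121+106+111 = 483; mod 256 = 227 → e3.
Outer input = (K'⊕opad) ∥ inner = 4f 5c 5c ∥ e3.
Outer hash (tag): sum = 79+92+92+227 = 490; mod 256 = 234 → ea.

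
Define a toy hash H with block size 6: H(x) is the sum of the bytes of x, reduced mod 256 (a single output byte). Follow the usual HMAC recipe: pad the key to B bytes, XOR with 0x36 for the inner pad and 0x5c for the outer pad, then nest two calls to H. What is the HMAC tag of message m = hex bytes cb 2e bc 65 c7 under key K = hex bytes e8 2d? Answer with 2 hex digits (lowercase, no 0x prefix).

47

Key hex bytes e8 2d is 2 bytes ≤ B = 6; zero-pad to 6 bytes: K' = e8 2d 00 00 00 00.
K' ⊕ ipad = de 1b 36 36 36 36.  K' ⊕ opad = b4 71 5c 5c 5c 5c.
Inner input = (K'⊕ipad) ∥ m = de 1b 36 36 36 36 ∥ cb 2e bc 65 c7.
Inner hash: sum = 222+27+54+54+54+54+203+46+188+101+199 = 1202; mod 256 = 178 → b2.
Outer input = (K'⊕opad) ∥ inner = b4 71 5c 5c 5c 5c ∥ b2.
Outer hash (tag): sum = 180+113+92+92+92+92+178 = 839; mod 256 = 71 → 47.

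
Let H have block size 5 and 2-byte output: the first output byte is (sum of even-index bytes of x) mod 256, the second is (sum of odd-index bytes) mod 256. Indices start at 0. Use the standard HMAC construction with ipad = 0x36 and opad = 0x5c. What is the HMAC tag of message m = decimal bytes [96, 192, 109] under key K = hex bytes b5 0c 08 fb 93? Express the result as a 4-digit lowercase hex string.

Key hex bytes b5 0c 08 fb 93 is exactly B = 5 bytes: K' = b5 0c 08 fb 93.
K' ⊕ ipad = 83 3a 3e cd a5.  K' ⊕ opad = e9 50 54 a7 cf.
Inner input = (K'⊕ipad) ∥ m = 83 3a 3e cd a5 ∥ 60 c0 6d.
Inner hash: even-index sum = 550 mod 256 = 38; odd-index sum = 468 mod 256 = 212 → 26 d4.
Outer input = (K'⊕opad) ∥ inner = e9 50 54 a7 cf ∥ 26 d4.
Outer hash (tag): even-index sum = 736 mod 256 = 224; odd-index sum = 285 mod 256 = 29 → e0 1d.

e01d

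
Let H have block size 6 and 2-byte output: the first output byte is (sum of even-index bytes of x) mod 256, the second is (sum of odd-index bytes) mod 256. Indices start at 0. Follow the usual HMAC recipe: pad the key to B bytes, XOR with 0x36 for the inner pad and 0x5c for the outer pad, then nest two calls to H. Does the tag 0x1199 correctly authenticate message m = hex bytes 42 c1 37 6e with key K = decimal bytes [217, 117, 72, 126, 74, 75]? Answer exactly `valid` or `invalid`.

Key decimal bytes [217, 117, 72, 126, 74, 75] = d9 75 48 7e 4a 4b is exactly B = 6 bytes: K' = d9 75 48 7e 4a 4b.
K' ⊕ ipad = ef 43 7e 48 7c 7d; K' ⊕ opad = 85 29 14 22 16 17.
Inner hash: even-index sum = 610 mod 256 = 98; odd-index sum = 567 mod 256 = 55 → 62 37.
Outer hash (recomputed tag): even-index sum = 273 mod 256 = 17; odd-index sum = 153 mod 256 = 153 → 11 99.
Recomputed tag = 1199; claimed = 1199 → match.

valid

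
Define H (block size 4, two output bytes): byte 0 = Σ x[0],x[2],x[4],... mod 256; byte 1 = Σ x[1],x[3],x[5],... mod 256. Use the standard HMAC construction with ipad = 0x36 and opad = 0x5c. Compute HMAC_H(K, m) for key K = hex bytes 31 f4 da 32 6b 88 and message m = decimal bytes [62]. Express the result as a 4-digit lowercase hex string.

3a1c

Key hex bytes 31 f4 da 32 6b 88 is 6 bytes > B = 4, so hash it first: H(key) = 76 ae, then zero-pad to 4 bytes: K' = 76 ae 00 00.
K' ⊕ ipad = 40 98 36 36.  K' ⊕ opad = 2a f2 5c 5c.
Inner input = (K'⊕ipad) ∥ m = 40 98 36 36 ∥ 3e.
Inner hash: even-index sum = 180 mod 256 = 180; odd-index sum = 206 mod 256 = 206 → b4 ce.
Outer input = (K'⊕opad) ∥ inner = 2a f2 5c 5c ∥ b4 ce.
Outer hash (tag): even-index sum = 314 mod 256 = 58; odd-index sum = 540 mod 256 = 28 → 3a 1c.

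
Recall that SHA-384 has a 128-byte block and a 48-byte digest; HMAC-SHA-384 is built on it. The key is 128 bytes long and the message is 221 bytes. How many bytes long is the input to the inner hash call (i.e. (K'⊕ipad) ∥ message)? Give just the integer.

Key is 128 ≤ 128 bytes, zero-padded: |K'| = 128.
Inner input = (K'⊕ipad) ∥ m → 128 + 221 = 349 bytes.

349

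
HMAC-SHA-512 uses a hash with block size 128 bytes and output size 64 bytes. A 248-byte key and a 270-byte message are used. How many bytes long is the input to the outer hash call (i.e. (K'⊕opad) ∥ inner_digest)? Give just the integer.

Key is 248 > 128 bytes, so it is hashed to 64 bytes then zero-padded to 128: |K'| = 128.
Outer input = (K'⊕opad) ∥ H(inner) → 128 + 64 = 192 bytes.

192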